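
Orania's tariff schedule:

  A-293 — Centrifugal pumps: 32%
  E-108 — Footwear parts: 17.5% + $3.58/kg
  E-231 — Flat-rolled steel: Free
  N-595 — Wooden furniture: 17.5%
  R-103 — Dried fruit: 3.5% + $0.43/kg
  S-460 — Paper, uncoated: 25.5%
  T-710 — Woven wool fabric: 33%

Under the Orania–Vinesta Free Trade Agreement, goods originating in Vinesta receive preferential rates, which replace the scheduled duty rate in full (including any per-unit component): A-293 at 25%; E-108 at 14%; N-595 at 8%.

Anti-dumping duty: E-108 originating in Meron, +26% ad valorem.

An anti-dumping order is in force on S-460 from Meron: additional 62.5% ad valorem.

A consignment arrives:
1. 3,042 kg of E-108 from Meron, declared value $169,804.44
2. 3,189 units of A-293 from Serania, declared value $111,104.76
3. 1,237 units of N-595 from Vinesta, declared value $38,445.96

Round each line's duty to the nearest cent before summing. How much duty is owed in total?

Line 1 (E-108, Meron, 3,042 kg, $169,804.44):
Base rate for E-108 is 17.5% + $3.58/kg.
E-108 has an FTA preferential rate, but origin Meron is not Vinesta; base rate stands.
Additional duty on E-108 from Meron: +26%. Applied ad valorem rate: 17.5% + 26% = 43.5%.
Duty = $169,804.44 × 43.5% + 3,042 × $3.58 = $84,755.29.
Line 2 (A-293, Serania, 3,189 units, $111,104.76):
Base rate for A-293 is 32%.
A-293 has an FTA preferential rate, but origin Serania is not Vinesta; base rate stands.
Duty = $111,104.76 × 32% = $35,553.52.
Line 3 (N-595, Vinesta, 1,237 units, $38,445.96):
Base rate for N-595 is 17.5%.
Origin Vinesta qualifies under the Orania–Vinesta agreement and N-595 is covered: preferential rate 8% applies instead.
Duty = $38,445.96 × 8% = $3,075.68.
Total = $84,755.29 + $35,553.52 + $3,075.68 = $123,384.49.

$123,384.49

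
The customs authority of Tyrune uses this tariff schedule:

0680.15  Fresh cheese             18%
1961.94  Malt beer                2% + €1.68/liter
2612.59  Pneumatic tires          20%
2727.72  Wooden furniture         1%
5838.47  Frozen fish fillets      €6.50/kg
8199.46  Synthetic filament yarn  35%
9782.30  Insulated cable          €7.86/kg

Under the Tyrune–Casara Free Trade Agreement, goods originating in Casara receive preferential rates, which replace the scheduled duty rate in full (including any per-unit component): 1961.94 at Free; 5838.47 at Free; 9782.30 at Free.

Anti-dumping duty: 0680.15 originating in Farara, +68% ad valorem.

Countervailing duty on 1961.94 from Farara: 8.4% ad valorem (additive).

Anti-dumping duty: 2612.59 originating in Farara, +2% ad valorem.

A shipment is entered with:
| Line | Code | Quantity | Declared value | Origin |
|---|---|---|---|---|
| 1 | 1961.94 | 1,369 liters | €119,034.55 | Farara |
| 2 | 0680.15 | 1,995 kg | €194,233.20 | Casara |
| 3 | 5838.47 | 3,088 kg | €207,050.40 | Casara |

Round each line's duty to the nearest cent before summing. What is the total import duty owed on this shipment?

Line 1 (1961.94, Farara, 1,369 liters, €119,034.55):
Base rate for 1961.94 is 2% + €1.68/liter.
1961.94 has an FTA preferential rate, but origin Farara is not Casara; base rate stands.
Additional duty on 1961.94 from Farara: +8.4%. Applied ad valorem rate: 2% + 8.4% = 10.4%.
Duty = €119,034.55 × 10.4% + 1,369 × €1.68 = €14,679.51.
Line 2 (0680.15, Casara, 1,995 kg, €194,233.20):
Base rate for 0680.15 is 18%.
Origin Casara is the FTA partner but 0680.15 is not on the preference list; base rate stands.
The additional-duty order on 0680.15 targets Farara, not Casara; it does not apply.
Duty = €194,233.20 × 18% = €34,961.98.
Line 3 (5838.47, Casara, 3,088 kg, €207,050.40):
Base rate for 5838.47 is €6.50/kg.
Origin Casara qualifies under the Tyrune–Casara agreement and 5838.47 is covered: preferential rate Free applies instead.
Duty = €207,050.40 × 0% = €0.00.
Total = €14,679.51 + €34,961.98 + €0.00 = €49,641.49.

€49,641.49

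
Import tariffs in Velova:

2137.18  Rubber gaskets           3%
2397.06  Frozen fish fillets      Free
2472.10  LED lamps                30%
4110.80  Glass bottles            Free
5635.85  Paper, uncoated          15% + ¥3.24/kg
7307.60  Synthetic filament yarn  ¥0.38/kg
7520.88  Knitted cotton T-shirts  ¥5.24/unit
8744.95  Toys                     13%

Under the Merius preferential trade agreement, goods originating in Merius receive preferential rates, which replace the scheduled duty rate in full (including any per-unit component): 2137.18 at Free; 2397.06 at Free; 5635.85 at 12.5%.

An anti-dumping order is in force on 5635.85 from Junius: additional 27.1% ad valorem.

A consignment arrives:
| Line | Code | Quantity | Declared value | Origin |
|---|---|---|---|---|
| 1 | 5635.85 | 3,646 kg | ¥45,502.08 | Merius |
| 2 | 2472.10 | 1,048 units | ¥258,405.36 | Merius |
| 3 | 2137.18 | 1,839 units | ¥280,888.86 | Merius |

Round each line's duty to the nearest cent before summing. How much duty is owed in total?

¥83,209.37

Line 1 (5635.85, Merius, 3,646 kg, ¥45,502.08):
Base rate for 5635.85 is 15% + ¥3.24/kg.
Origin Merius qualifies under the Velova–Merius agreement and 5635.85 is covered: preferential rate 12.5% applies instead.
The additional-duty order on 5635.85 targets Junius, not Merius; it does not apply.
Duty = ¥45,502.08 × 12.5% = ¥5,687.76.
Line 2 (2472.10, Merius, 1,048 units, ¥258,405.36):
Base rate for 2472.10 is 30%.
Origin Merius is the FTA partner but 2472.10 is not on the preference list; base rate stands.
Duty = ¥258,405.36 × 30% = ¥77,521.61.
Line 3 (2137.18, Merius, 1,839 units, ¥280,888.86):
Base rate for 2137.18 is 3%.
Origin Merius qualifies under the Velova–Merius agreement and 2137.18 is covered: preferential rate Free applies instead.
Duty = ¥280,888.86 × 0% = ¥0.00.
Total = ¥5,687.76 + ¥77,521.61 + ¥0.00 = ¥83,209.37.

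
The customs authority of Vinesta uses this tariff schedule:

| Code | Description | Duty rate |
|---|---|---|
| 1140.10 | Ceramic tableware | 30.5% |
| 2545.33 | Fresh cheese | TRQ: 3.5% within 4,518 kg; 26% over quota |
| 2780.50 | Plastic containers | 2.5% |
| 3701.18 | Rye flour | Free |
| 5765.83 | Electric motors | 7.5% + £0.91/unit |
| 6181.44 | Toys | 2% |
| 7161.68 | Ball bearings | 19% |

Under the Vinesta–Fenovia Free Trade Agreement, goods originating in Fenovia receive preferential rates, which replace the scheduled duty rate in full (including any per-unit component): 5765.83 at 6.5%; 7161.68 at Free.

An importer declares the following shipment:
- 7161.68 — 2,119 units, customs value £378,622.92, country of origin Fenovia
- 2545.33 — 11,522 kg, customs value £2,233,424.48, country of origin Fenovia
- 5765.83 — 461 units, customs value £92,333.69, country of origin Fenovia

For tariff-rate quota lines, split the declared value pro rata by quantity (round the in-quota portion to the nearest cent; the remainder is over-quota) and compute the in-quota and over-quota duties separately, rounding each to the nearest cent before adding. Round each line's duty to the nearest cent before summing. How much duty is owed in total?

Line 1 (7161.68, Fenovia, 2,119 units, £378,622.92):
Base rate for 7161.68 is 19%.
Origin Fenovia qualifies under the Vinesta–Fenovia agreement and 7161.68 is covered: preferential rate Free applies instead.
Duty = £378,622.92 × 0% = £0.00.
Line 2 (2545.33, Fenovia, 11,522 kg, £2,233,424.48):
Code 2545.33 is under a tariff-rate quota (threshold 4,518 kg). In-quota: 4,518 kg at 3.5%; over-quota: 7,004 kg at 26%.
Pro-rata value split: in-quota = £2,233,424.48 × 4,518/11,522 = £875,769.12; over-quota = £2,233,424.48 − £875,769.12 = £1,357,655.36.
In-quota duty = £875,769.12 × 3.5% = £30,651.92. Over-quota duty = £1,357,655.36 × 26% = £352,990.39.
Line duty = £30,651.92 + £352,990.39 = £383,642.31.
Line 3 (5765.83, Fenovia, 461 units, £92,333.69):
Base rate for 5765.83 is 7.5% + £0.91/unit.
Origin Fenovia qualifies under the Vinesta–Fenovia agreement and 5765.83 is covered: preferential rate 6.5% applies instead.
Duty = £92,333.69 × 6.5% = £6,001.69.
Total = £0.00 + £383,642.31 + £6,001.69 = £389,644.00.

£389,644.00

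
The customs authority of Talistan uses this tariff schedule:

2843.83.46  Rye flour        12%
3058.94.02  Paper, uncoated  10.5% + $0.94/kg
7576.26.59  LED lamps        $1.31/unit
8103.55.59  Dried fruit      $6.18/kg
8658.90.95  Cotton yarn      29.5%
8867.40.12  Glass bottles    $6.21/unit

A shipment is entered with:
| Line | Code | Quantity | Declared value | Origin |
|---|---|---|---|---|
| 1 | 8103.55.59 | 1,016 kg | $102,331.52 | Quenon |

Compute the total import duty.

Line 1 (8103.55.59, Quenon, 1,016 kg, $102,331.52):
Base rate for 8103.55.59 is $6.18/kg.
Duty = 1,016 × $6.18 = $6,278.88.

$6,278.88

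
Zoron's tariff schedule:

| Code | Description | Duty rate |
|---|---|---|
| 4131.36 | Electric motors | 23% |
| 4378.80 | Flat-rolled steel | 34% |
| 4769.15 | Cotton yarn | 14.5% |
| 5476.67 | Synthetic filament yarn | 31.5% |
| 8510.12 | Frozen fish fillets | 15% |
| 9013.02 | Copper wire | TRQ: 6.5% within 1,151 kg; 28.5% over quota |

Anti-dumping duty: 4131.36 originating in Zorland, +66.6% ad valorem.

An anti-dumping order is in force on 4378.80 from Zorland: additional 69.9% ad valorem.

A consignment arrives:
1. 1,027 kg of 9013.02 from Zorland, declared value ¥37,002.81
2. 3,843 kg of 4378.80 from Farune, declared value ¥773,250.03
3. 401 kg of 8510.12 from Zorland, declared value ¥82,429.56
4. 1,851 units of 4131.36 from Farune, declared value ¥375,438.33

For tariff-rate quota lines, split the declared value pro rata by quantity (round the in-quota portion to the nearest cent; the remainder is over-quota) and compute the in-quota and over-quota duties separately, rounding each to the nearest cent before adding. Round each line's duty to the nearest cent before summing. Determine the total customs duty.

Line 1 (9013.02, Zorland, 1,027 kg, ¥37,002.81):
Code 9013.02 is under a tariff-rate quota (threshold 1,151 kg). Quantity 1,027 kg is within the quota, so the in-quota rate 6.5% applies to the full value.
Duty = ¥37,002.81 × 6.5% = ¥2,405.18.
Line 2 (4378.80, Farune, 3,843 kg, ¥773,250.03):
Base rate for 4378.80 is 34%.
The additional-duty order on 4378.80 targets Zorland, not Farune; it does not apply.
Duty = ¥773,250.03 × 34% = ¥262,905.01.
Line 3 (8510.12, Zorland, 401 kg, ¥82,429.56):
Base rate for 8510.12 is 15%.
Duty = ¥82,429.56 × 15% = ¥12,364.43.
Line 4 (4131.36, Farune, 1,851 units, ¥375,438.33):
Base rate for 4131.36 is 23%.
The additional-duty order on 4131.36 targets Zorland, not Farune; it does not apply.
Duty = ¥375,438.33 × 23% = ¥86,350.82.
Total = ¥2,405.18 + ¥262,905.01 + ¥12,364.43 + ¥86,350.82 = ¥364,025.44.

¥364,025.44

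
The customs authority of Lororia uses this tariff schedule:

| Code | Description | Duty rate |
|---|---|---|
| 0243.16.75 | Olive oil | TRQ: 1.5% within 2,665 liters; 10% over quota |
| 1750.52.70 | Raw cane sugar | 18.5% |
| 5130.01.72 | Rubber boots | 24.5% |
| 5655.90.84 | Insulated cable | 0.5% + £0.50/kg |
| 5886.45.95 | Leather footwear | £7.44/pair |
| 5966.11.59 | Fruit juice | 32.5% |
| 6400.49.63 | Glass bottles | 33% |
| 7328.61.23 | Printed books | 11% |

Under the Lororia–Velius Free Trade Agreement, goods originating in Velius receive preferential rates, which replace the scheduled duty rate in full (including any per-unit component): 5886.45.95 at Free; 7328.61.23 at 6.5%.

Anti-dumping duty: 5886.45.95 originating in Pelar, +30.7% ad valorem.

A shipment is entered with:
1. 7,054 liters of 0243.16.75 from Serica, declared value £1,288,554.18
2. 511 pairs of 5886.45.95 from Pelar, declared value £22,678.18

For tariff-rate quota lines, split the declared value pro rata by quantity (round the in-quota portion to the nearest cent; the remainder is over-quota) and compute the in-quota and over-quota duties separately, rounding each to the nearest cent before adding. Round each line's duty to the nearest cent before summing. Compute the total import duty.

Line 1 (0243.16.75, Serica, 7,054 liters, £1,288,554.18):
Code 0243.16.75 is under a tariff-rate quota (threshold 2,665 liters). In-quota: 2,665 liters at 1.5%; over-quota: 4,389 liters at 10%.
Pro-rata value split: in-quota = £1,288,554.18 × 2,665/7,054 = £486,815.55; over-quota = £1,288,554.18 − £486,815.55 = £801,738.63.
In-quota duty = £486,815.55 × 1.5% = £7,302.23. Over-quota duty = £801,738.63 × 10% = £80,173.86.
Line duty = £7,302.23 + £80,173.86 = £87,476.09.
Line 2 (5886.45.95, Pelar, 511 pairs, £22,678.18):
Base rate for 5886.45.95 is £7.44/pair.
5886.45.95 has an FTA preferential rate, but origin Pelar is not Velius; base rate stands.
Additional duty on 5886.45.95 from Pelar: +30.7% ad valorem. Applied ad valorem rate = 30.7%.
Duty = £22,678.18 × 30.7% + 511 × £7.44 = £10,764.04.
Total = £87,476.09 + £10,764.04 = £98,240.13.

£98,240.13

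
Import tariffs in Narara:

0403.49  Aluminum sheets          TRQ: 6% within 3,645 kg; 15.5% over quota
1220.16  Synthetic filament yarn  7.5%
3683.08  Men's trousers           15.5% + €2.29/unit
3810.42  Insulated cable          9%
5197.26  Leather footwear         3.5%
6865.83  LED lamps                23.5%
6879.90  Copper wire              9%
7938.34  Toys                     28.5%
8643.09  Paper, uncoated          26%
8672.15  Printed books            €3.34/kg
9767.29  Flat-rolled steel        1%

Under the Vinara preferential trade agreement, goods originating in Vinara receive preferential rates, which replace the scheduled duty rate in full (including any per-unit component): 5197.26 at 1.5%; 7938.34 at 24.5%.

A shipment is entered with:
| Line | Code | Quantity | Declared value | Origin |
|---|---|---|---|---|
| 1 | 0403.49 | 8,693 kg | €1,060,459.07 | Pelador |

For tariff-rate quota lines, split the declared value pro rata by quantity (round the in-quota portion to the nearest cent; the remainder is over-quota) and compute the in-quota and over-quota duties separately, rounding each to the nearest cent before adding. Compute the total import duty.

€122,129.07

Line 1 (0403.49, Pelador, 8,693 kg, €1,060,459.07):
Code 0403.49 is under a tariff-rate quota (threshold 3,645 kg). In-quota: 3,645 kg at 6%; over-quota: 5,048 kg at 15.5%.
Pro-rata value split: in-quota = €1,060,459.07 × 3,645/8,693 = €444,653.55; over-quota = €1,060,459.07 − €444,653.55 = €615,805.52.
In-quota duty = €444,653.55 × 6% = €26,679.21. Over-quota duty = €615,805.52 × 15.5% = €95,449.86.
Line duty = €26,679.21 + €95,449.86 = €122,129.07.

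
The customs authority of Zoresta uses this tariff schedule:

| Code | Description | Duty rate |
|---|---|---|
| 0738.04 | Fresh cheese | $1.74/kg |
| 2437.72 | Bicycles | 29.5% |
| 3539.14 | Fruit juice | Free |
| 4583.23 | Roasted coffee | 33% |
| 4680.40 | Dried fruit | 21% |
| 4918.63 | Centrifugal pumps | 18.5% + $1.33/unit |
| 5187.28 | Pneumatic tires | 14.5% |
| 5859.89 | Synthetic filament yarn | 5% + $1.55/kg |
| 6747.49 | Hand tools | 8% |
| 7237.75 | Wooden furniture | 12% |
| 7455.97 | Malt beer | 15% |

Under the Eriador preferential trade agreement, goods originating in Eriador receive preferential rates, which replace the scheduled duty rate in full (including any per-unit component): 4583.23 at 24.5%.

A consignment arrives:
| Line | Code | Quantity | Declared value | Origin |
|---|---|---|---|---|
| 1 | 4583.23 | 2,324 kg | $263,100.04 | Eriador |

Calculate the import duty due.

$64,459.51

Line 1 (4583.23, Eriador, 2,324 kg, $263,100.04):
Base rate for 4583.23 is 33%.
Origin Eriador qualifies under the Zoresta–Eriador agreement and 4583.23 is covered: preferential rate 24.5% applies instead.
Duty = $263,100.04 × 24.5% = $64,459.51.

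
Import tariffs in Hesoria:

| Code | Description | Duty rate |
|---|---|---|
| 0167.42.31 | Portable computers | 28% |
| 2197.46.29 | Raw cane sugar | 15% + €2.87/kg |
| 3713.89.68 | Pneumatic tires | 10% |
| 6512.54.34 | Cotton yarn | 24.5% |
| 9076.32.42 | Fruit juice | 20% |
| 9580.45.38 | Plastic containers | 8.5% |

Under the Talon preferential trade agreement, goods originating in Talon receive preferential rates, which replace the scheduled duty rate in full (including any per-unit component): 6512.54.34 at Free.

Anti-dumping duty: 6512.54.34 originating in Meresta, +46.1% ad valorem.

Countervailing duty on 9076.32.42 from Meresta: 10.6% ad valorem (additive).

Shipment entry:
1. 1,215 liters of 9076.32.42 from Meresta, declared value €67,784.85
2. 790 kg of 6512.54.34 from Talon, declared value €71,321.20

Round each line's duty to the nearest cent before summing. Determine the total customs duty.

€20,742.16

Line 1 (9076.32.42, Meresta, 1,215 liters, €67,784.85):
Base rate for 9076.32.42 is 20%.
Additional duty on 9076.32.42 from Meresta: +10.6%. Applied ad valorem rate: 20% + 10.6% = 30.6%.
Duty = €67,784.85 × 30.6% = €20,742.16.
Line 2 (6512.54.34, Talon, 790 kg, €71,321.20):
Base rate for 6512.54.34 is 24.5%.
Origin Talon qualifies under the Hesoria–Talon agreement and 6512.54.34 is covered: preferential rate Free applies instead.
The additional-duty order on 6512.54.34 targets Meresta, not Talon; it does not apply.
Duty = €71,321.20 × 0% = €0.00.
Total = €20,742.16 + €0.00 = €20,742.16.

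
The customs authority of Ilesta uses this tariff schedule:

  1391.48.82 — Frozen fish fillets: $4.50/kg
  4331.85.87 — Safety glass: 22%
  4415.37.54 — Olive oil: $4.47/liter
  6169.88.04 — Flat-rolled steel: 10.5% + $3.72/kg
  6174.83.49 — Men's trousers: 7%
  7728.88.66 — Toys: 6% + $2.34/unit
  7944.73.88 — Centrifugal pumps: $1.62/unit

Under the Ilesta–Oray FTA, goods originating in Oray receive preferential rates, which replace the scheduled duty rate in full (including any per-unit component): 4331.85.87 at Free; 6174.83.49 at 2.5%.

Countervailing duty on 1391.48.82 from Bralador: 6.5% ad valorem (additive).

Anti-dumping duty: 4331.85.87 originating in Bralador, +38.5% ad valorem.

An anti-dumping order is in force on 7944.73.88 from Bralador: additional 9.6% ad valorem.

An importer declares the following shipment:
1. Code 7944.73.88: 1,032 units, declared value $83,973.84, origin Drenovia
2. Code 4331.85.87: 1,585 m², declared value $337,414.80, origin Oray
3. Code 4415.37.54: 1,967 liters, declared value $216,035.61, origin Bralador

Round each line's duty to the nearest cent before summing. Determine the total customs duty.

Line 1 (7944.73.88, Drenovia, 1,032 units, $83,973.84):
Base rate for 7944.73.88 is $1.62/unit.
The additional-duty order on 7944.73.88 targets Bralador, not Drenovia; it does not apply.
Duty = 1,032 × $1.62 = $1,671.84.
Line 2 (4331.85.87, Oray, 1,585 m², $337,414.80):
Base rate for 4331.85.87 is 22%.
Origin Oray qualifies under the Ilesta–Oray agreement and 4331.85.87 is covered: preferential rate Free applies instead.
The additional-duty order on 4331.85.87 targets Bralador, not Oray; it does not apply.
Duty = $337,414.80 × 0% = $0.00.
Line 3 (4415.37.54, Bralador, 1,967 liters, $216,035.61):
Base rate for 4415.37.54 is $4.47/liter.
Duty = 1,967 × $4.47 = $8,792.49.
Total = $1,671.84 + $0.00 + $8,792.49 = $10,464.33.

$10,464.33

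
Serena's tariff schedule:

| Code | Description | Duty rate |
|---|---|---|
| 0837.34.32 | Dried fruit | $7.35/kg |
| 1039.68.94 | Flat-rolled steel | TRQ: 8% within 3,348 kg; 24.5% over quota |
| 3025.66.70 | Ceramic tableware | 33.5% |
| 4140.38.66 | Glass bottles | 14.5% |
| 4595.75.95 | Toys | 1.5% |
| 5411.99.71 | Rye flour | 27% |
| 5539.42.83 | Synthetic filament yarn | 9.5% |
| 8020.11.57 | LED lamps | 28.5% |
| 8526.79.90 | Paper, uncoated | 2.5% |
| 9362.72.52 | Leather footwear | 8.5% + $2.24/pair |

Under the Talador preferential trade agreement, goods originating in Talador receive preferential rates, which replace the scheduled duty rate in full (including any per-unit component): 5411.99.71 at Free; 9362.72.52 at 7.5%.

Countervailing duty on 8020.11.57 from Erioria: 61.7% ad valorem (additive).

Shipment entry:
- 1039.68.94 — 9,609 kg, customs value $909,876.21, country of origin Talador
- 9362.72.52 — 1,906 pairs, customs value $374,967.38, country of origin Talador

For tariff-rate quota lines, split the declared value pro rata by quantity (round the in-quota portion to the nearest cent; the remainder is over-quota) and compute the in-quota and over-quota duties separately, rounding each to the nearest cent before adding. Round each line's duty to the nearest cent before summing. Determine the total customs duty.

$198,733.57

Line 1 (1039.68.94, Talador, 9,609 kg, $909,876.21):
Code 1039.68.94 is under a tariff-rate quota (threshold 3,348 kg). In-quota: 3,348 kg at 8%; over-quota: 6,261 kg at 24.5%.
Pro-rata value split: in-quota = $909,876.21 × 3,348/9,609 = $317,022.12; over-quota = $909,876.21 − $317,022.12 = $592,854.09.
In-quota duty = $317,022.12 × 8% = $25,361.77. Over-quota duty = $592,854.09 × 24.5% = $145,249.25.
Line duty = $25,361.77 + $145,249.25 = $170,611.02.
Line 2 (9362.72.52, Talador, 1,906 pairs, $374,967.38):
Base rate for 9362.72.52 is 8.5% + $2.24/pair.
Origin Talador qualifies under the Serena–Talador agreement and 9362.72.52 is covered: preferential rate 7.5% applies instead.
Duty = $374,967.38 × 7.5% = $28,122.55.
Total = $170,611.02 + $28,122.55 = $198,733.57.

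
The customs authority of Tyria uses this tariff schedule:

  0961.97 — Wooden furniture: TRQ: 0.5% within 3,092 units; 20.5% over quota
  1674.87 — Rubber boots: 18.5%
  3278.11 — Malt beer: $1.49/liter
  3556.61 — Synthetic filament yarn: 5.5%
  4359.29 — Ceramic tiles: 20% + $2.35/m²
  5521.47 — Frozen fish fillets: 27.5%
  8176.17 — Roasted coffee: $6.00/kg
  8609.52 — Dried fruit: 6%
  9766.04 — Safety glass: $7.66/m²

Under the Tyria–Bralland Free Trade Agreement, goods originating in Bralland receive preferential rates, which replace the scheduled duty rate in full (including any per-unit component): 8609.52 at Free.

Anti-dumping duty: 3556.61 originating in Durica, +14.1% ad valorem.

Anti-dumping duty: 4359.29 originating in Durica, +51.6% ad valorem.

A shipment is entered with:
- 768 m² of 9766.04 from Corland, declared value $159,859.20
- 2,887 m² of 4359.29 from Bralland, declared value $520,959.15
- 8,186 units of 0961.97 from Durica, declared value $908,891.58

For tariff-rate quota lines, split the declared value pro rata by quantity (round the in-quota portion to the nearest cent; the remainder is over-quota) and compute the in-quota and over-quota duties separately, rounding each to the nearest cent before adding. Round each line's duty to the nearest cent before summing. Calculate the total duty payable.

$234,520.98

Line 1 (9766.04, Corland, 768 m², $159,859.20):
Base rate for 9766.04 is $7.66/m².
Duty = 768 × $7.66 = $5,882.88.
Line 2 (4359.29, Bralland, 2,887 m², $520,959.15):
Base rate for 4359.29 is 20% + $2.35/m².
Origin Bralland is the FTA partner but 4359.29 is not on the preference list; base rate stands.
The additional-duty order on 4359.29 targets Durica, not Bralland; it does not apply.
Duty = $520,959.15 × 20% + 2,887 × $2.35 = $110,976.28.
Line 3 (0961.97, Durica, 8,186 units, $908,891.58):
Code 0961.97 is under a tariff-rate quota (threshold 3,092 units). In-quota: 3,092 units at 0.5%; over-quota: 5,094 units at 20.5%.
Pro-rata value split: in-quota = $908,891.58 × 3,092/8,186 = $343,304.76; over-quota = $908,891.58 − $343,304.76 = $565,586.82.
In-quota duty = $343,304.76 × 0.5% = $1,716.52. Over-quota duty = $565,586.82 × 20.5% = $115,945.30.
Line duty = $1,716.52 + $115,945.30 = $117,661.82.
Total = $5,882.88 + $110,976.28 + $117,661.82 = $234,520.98.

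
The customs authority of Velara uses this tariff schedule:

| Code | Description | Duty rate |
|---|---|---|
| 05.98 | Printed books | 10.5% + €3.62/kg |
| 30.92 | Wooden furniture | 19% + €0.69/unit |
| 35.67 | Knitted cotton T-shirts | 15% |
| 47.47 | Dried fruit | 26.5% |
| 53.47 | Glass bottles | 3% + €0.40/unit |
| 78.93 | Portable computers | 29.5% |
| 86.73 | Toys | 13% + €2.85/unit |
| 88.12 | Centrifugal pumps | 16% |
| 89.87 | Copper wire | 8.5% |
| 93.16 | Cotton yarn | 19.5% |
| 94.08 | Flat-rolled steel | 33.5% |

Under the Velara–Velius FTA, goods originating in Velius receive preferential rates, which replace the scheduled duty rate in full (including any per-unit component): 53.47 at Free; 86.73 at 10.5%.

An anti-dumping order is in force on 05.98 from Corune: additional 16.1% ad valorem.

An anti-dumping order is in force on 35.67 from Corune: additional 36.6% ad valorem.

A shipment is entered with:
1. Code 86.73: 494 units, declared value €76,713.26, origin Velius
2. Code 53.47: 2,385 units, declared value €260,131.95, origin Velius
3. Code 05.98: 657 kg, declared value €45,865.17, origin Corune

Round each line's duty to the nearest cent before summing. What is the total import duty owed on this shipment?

Line 1 (86.73, Velius, 494 units, €76,713.26):
Base rate for 86.73 is 13% + €2.85/unit.
Origin Velius qualifies under the Velara–Velius agreement and 86.73 is covered: preferential rate 10.5% applies instead.
Duty = €76,713.26 × 10.5% = €8,054.89.
Line 2 (53.47, Velius, 2,385 units, €260,131.95):
Base rate for 53.47 is 3% + €0.40/unit.
Origin Velius qualifies under the Velara–Velius agreement and 53.47 is covered: preferential rate Free applies instead.
Duty = €260,131.95 × 0% = €0.00.
Line 3 (05.98, Corune, 657 kg, €45,865.17):
Base rate for 05.98 is 10.5% + €3.62/kg.
Additional duty on 05.98 from Corune: +16.1%. Applied ad valorem rate: 10.5% + 16.1% = 26.6%.
Duty = €45,865.17 × 26.6% + 657 × €3.62 = €14,578.48.
Total = €8,054.89 + €0.00 + €14,578.48 = €22,633.37.

€22,633.37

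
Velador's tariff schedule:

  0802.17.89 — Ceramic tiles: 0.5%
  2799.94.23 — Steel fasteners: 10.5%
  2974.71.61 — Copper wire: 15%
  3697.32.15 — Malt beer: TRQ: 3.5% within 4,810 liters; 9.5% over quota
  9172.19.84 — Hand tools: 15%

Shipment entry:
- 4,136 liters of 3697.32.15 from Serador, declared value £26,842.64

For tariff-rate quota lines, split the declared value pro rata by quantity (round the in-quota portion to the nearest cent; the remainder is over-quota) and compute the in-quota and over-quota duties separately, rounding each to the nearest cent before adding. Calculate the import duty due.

£939.49

Line 1 (3697.32.15, Serador, 4,136 liters, £26,842.64):
Code 3697.32.15 is under a tariff-rate quota (threshold 4,810 liters). Quantity 4,136 liters is within the quota, so the in-quota rate 3.5% applies to the full value.
Duty = £26,842.64 × 3.5% = £939.49.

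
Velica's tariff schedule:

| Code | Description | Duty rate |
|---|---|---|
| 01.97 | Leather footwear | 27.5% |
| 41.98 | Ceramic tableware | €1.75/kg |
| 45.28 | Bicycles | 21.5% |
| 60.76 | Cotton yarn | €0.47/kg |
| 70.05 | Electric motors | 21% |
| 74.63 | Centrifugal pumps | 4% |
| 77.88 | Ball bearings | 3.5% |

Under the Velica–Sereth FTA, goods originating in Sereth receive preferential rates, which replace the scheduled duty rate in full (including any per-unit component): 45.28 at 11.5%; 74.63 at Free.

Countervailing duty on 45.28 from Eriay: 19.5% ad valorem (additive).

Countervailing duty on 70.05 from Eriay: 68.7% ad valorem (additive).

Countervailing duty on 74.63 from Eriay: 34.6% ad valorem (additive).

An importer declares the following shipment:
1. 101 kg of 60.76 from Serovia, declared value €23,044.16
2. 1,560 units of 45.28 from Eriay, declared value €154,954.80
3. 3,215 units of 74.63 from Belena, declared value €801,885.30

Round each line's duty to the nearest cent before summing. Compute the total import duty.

Line 1 (60.76, Serovia, 101 kg, €23,044.16):
Base rate for 60.76 is €0.47/kg.
Duty = 101 × €0.47 = €47.47.
Line 2 (45.28, Eriay, 1,560 units, €154,954.80):
Base rate for 45.28 is 21.5%.
45.28 has an FTA preferential rate, but origin Eriay is not Sereth; base rate stands.
Additional duty on 45.28 from Eriay: +19.5%. Applied ad valorem rate: 21.5% + 19.5% = 41%.
Duty = €154,954.80 × 41% = €63,531.47.
Line 3 (74.63, Belena, 3,215 units, €801,885.30):
Base rate for 74.63 is 4%.
74.63 has an FTA preferential rate, but origin Belena is not Sereth; base rate stands.
The additional-duty order on 74.63 targets Eriay, not Belena; it does not apply.
Duty = €801,885.30 × 4% = €32,075.41.
Total = €47.47 + €63,531.47 + €32,075.41 = €95,654.35.

€95,654.35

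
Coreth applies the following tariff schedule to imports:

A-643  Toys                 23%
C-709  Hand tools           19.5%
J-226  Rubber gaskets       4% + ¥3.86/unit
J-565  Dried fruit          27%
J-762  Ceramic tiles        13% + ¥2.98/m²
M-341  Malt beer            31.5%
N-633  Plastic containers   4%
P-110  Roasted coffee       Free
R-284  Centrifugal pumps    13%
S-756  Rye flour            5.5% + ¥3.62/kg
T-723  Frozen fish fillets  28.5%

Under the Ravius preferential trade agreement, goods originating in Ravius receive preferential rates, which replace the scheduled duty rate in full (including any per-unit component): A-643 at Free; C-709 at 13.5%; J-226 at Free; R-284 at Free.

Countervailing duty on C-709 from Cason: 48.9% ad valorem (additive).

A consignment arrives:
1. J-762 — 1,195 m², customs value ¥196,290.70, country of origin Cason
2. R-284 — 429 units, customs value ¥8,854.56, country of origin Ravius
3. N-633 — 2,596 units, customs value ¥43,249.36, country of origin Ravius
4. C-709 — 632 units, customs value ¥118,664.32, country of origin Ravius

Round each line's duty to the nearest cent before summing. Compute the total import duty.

Line 1 (J-762, Cason, 1,195 m², ¥196,290.70):
Base rate for J-762 is 13% + ¥2.98/m².
Duty = ¥196,290.70 × 13% + 1,195 × ¥2.98 = ¥29,078.89.
Line 2 (R-284, Ravius, 429 units, ¥8,854.56):
Base rate for R-284 is 13%.
Origin Ravius qualifies under the Coreth–Ravius agreement and R-284 is covered: preferential rate Free applies instead.
Duty = ¥8,854.56 × 0% = ¥0.00.
Line 3 (N-633, Ravius, 2,596 units, ¥43,249.36):
Base rate for N-633 is 4%.
Origin Ravius is the FTA partner but N-633 is not on the preference list; base rate stands.
Duty = ¥43,249.36 × 4% = ¥1,729.97.
Line 4 (C-709, Ravius, 632 units, ¥118,664.32):
Base rate for C-709 is 19.5%.
Origin Ravius qualifies under the Coreth–Ravius agreement and C-709 is covered: preferential rate 13.5% applies instead.
The additional-duty order on C-709 targets Cason, not Ravius; it does not apply.
Duty = ¥118,664.32 × 13.5% = ¥16,019.68.
Total = ¥29,078.89 + ¥0.00 + ¥1,729.97 + ¥16,019.68 = ¥46,828.54.

¥46,828.54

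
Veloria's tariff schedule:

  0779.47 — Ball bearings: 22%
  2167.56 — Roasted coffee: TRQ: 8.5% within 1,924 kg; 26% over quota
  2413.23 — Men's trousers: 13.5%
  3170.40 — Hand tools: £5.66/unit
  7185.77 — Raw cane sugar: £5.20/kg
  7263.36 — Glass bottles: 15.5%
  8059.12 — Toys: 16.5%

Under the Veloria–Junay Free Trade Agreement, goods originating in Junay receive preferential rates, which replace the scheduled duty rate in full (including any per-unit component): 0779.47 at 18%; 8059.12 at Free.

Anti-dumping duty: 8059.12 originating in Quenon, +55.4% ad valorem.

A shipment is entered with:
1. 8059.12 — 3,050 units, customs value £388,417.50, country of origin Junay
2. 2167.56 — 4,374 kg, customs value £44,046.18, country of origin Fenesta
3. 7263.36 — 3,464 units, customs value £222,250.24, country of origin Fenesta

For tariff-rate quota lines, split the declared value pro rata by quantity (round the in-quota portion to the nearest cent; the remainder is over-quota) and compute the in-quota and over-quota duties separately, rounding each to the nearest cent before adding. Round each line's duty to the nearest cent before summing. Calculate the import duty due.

£42,510.23

Line 1 (8059.12, Junay, 3,050 units, £388,417.50):
Base rate for 8059.12 is 16.5%.
Origin Junay qualifies under the Veloria–Junay agreement and 8059.12 is covered: preferential rate Free applies instead.
The additional-duty order on 8059.12 targets Quenon, not Junay; it does not apply.
Duty = £388,417.50 × 0% = £0.00.
Line 2 (2167.56, Fenesta, 4,374 kg, £44,046.18):
Code 2167.56 is under a tariff-rate quota (threshold 1,924 kg). In-quota: 1,924 kg at 8.5%; over-quota: 2,450 kg at 26%.
Pro-rata value split: in-quota = £44,046.18 × 1,924/4,374 = £19,374.68; over-quota = £44,046.18 − £19,374.68 = £24,671.50.
In-quota duty = £19,374.68 × 8.5% = £1,646.85. Over-quota duty = £24,671.50 × 26% = £6,414.59.
Line duty = £1,646.85 + £6,414.59 = £8,061.44.
Line 3 (7263.36, Fenesta, 3,464 units, £222,250.24):
Base rate for 7263.36 is 15.5%.
Duty = £222,250.24 × 15.5% = £34,448.79.
Total = £0.00 + £8,061.44 + £34,448.79 = £42,510.23.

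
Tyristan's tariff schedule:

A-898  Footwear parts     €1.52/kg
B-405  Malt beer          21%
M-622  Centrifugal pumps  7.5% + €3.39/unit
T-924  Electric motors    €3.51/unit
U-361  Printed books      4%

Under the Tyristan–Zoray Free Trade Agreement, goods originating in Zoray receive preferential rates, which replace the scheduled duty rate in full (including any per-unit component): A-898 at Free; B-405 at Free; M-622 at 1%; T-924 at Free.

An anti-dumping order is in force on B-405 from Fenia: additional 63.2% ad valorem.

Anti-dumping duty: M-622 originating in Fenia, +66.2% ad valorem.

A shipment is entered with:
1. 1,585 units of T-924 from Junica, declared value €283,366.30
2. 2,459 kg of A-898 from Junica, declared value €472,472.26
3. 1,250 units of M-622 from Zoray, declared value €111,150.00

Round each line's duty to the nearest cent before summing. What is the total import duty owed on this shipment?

€10,412.53

Line 1 (T-924, Junica, 1,585 units, €283,366.30):
Base rate for T-924 is €3.51/unit.
T-924 has an FTA preferential rate, but origin Junica is not Zoray; base rate stands.
Duty = 1,585 × €3.51 = €5,563.35.
Line 2 (A-898, Junica, 2,459 kg, €472,472.26):
Base rate for A-898 is €1.52/kg.
A-898 has an FTA preferential rate, but origin Junica is not Zoray; base rate stands.
Duty = 2,459 × €1.52 = €3,737.68.
Line 3 (M-622, Zoray, 1,250 units, €111,150.00):
Base rate for M-622 is 7.5% + €3.39/unit.
Origin Zoray qualifies under the Tyristan–Zoray agreement and M-622 is covered: preferential rate 1% applies instead.
The additional-duty order on M-622 targets Fenia, not Zoray; it does not apply.
Duty = €111,150.00 × 1% = €1,111.50.
Total = €5,563.35 + €3,737.68 + €1,111.50 = €10,412.53.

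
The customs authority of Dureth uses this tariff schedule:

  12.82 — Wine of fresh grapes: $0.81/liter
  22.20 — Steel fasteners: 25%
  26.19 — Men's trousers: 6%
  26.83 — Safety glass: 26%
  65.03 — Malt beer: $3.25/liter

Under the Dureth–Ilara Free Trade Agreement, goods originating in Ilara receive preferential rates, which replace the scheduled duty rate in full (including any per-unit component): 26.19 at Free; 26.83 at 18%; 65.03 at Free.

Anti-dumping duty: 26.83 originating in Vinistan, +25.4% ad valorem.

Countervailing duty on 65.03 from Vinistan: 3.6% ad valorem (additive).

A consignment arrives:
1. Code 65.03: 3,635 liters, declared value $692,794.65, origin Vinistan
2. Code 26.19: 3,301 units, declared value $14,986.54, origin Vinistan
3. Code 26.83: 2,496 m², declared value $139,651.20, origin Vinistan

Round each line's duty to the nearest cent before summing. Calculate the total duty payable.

Line 1 (65.03, Vinistan, 3,635 liters, $692,794.65):
Base rate for 65.03 is $3.25/liter.
65.03 has an FTA preferential rate, but origin Vinistan is not Ilara; base rate stands.
Additional duty on 65.03 from Vinistan: +3.6% ad valorem. Applied ad valorem rate = 3.6%.
Duty = $692,794.65 × 3.6% + 3,635 × $3.25 = $36,754.36.
Line 2 (26.19, Vinistan, 3,301 units, $14,986.54):
Base rate for 26.19 is 6%.
26.19 has an FTA preferential rate, but origin Vinistan is not Ilara; base rate stands.
Duty = $14,986.54 × 6% = $899.19.
Line 3 (26.83, Vinistan, 2,496 m², $139,651.20):
Base rate for 26.83 is 26%.
26.83 has an FTA preferential rate, but origin Vinistan is not Ilara; base rate stands.
Additional duty on 26.83 from Vinistan: +25.4%. Applied ad valorem rate: 26% + 25.4% = 51.4%.
Duty = $139,651.20 × 51.4% = $71,780.72.
Total = $36,754.36 + $899.19 + $71,780.72 = $109,434.27.

$109,434.27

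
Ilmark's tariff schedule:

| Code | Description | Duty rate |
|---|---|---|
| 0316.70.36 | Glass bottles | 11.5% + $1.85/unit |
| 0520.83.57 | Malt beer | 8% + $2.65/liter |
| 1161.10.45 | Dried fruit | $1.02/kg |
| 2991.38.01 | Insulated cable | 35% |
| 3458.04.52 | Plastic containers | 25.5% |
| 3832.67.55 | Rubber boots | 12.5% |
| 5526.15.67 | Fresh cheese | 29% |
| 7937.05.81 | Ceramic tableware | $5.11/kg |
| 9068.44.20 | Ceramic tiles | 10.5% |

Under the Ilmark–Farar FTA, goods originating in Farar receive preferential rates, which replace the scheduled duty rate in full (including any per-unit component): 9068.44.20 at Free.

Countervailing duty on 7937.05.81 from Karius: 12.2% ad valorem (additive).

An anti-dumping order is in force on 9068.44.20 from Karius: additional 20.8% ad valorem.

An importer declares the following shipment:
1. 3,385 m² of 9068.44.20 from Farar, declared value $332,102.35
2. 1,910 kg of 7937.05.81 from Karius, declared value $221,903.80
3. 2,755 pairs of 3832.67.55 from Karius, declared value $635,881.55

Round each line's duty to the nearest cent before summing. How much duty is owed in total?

Line 1 (9068.44.20, Farar, 3,385 m², $332,102.35):
Base rate for 9068.44.20 is 10.5%.
Origin Farar qualifies under the Ilmark–Farar agreement and 9068.44.20 is covered: preferential rate Free applies instead.
The additional-duty order on 9068.44.20 targets Karius, not Farar; it does not apply.
Duty = $332,102.35 × 0% = $0.00.
Line 2 (7937.05.81, Karius, 1,910 kg, $221,903.80):
Base rate for 7937.05.81 is $5.11/kg.
Additional duty on 7937.05.81 from Karius: +12.2% ad valorem. Applied ad valorem rate = 12.2%.
Duty = $221,903.80 × 12.2% + 1,910 × $5.11 = $36,832.36.
Line 3 (3832.67.55, Karius, 2,755 pairs, $635,881.55):
Base rate for 3832.67.55 is 12.5%.
Duty = $635,881.55 × 12.5% = $79,485.19.
Total = $0.00 + $36,832.36 + $79,485.19 = $116,317.55.

$116,317.55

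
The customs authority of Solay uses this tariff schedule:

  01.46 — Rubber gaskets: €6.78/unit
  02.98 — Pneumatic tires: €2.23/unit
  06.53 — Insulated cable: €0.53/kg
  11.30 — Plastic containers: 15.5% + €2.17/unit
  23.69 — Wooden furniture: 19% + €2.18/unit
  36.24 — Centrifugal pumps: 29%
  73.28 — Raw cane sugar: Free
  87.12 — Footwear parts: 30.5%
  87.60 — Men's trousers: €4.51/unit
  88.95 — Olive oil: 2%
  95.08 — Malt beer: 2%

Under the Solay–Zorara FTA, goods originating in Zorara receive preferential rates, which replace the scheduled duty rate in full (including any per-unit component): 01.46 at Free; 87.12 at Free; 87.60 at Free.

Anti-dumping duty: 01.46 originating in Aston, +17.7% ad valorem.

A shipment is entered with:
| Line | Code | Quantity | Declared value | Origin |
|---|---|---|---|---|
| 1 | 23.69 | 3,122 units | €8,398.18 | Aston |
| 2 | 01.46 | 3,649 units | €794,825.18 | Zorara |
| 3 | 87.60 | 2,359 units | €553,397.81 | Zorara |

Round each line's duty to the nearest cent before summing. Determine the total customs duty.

Line 1 (23.69, Aston, 3,122 units, €8,398.18):
Base rate for 23.69 is 19% + €2.18/unit.
Duty = €8,398.18 × 19% + 3,122 × €2.18 = €8,401.61.
Line 2 (01.46, Zorara, 3,649 units, €794,825.18):
Base rate for 01.46 is €6.78/unit.
Origin Zorara qualifies under the Solay–Zorara agreement and 01.46 is covered: preferential rate Free applies instead.
The additional-duty order on 01.46 targets Aston, not Zorara; it does not apply.
Duty = €794,825.18 × 0% = €0.00.
Line 3 (87.60, Zorara, 2,359 units, €553,397.81):
Base rate for 87.60 is €4.51/unit.
Origin Zorara qualifies under the Solay–Zorara agreement and 87.60 is covered: preferential rate Free applies instead.
Duty = €553,397.81 × 0% = €0.00.
Total = €8,401.61 + €0.00 + €0.00 = €8,401.61.

€8,401.61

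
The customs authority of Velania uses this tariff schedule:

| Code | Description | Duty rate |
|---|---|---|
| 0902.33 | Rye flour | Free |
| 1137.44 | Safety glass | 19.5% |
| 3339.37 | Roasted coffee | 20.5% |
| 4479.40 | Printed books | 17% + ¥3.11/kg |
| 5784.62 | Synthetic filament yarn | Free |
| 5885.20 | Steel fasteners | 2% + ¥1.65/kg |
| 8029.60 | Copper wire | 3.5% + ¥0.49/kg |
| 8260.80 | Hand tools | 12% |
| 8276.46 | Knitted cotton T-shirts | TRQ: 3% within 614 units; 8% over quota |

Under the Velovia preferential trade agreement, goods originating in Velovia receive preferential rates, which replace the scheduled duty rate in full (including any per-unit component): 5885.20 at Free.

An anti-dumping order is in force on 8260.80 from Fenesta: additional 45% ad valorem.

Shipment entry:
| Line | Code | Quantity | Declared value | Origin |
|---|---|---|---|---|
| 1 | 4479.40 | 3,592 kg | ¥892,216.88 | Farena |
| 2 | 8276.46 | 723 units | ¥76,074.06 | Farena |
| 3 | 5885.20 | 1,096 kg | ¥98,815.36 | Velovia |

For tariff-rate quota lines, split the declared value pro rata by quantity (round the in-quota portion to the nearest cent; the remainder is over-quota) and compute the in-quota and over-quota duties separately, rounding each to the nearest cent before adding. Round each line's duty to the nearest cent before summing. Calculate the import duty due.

Line 1 (4479.40, Farena, 3,592 kg, ¥892,216.88):
Base rate for 4479.40 is 17% + ¥3.11/kg.
Duty = ¥892,216.88 × 17% + 3,592 × ¥3.11 = ¥162,847.99.
Line 2 (8276.46, Farena, 723 units, ¥76,074.06):
Code 8276.46 is under a tariff-rate quota (threshold 614 units). In-quota: 614 units at 3%; over-quota: 109 units at 8%.
Pro-rata value split: in-quota = ¥76,074.06 × 614/723 = ¥64,605.08; over-quota = ¥76,074.06 − ¥64,605.08 = ¥11,468.98.
In-quota duty = ¥64,605.08 × 3% = ¥1,938.15. Over-quota duty = ¥11,468.98 × 8% = ¥917.52.
Line duty = ¥1,938.15 + ¥917.52 = ¥2,855.67.
Line 3 (5885.20, Velovia, 1,096 kg, ¥98,815.36):
Base rate for 5885.20 is 2% + ¥1.65/kg.
Origin Velovia qualifies under the Velania–Velovia agreement and 5885.20 is covered: preferential rate Free applies instead.
Duty = ¥98,815.36 × 0% = ¥0.00.
Total = ¥162,847.99 + ¥2,855.67 + ¥0.00 = ¥165,703.66.

¥165,703.66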